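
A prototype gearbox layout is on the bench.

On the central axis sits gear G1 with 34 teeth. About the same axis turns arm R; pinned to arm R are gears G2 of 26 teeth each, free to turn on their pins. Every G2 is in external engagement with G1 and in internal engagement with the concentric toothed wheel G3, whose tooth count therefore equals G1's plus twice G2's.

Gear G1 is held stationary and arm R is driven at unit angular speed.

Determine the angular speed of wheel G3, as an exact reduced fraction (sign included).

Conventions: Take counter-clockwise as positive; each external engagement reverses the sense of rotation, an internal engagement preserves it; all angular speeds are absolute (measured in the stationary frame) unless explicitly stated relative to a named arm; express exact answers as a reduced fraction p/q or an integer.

class = planetary set [G3 = 34+2·26 = 86; Willis about the carrier]
ring teeth: 34 + 2·26 = 86
34(ω_sun−ω_arm) = −86(ω_ring−ω_arm),  ω_sun = 0, ω_arm = 1
ω_ring = 1 − (34/86)(0−1) = 60/43
exact speed ratio = 60/43

60/43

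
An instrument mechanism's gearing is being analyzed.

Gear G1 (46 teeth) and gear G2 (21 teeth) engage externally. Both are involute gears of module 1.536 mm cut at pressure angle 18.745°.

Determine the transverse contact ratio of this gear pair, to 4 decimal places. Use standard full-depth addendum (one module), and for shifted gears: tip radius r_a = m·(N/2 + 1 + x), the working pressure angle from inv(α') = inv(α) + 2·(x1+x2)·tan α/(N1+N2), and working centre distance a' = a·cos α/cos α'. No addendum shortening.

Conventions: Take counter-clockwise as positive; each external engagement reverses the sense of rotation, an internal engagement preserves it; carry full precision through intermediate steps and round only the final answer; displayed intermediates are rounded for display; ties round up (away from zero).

1.7122

single-mesh involute tooth geometry (46T engaging 21T at module 1.536)
base radii: r_b1 = 33.454138, r_b2 = 15.272541
tip radii: r_a1 = 36.864000, r_a2 = 17.664000
no profile shift: α' = α, a' = a
action lengths: √(r_a1²−r_b1²) = 15.484674, √(r_a2²−r_b2²) = 8.875042
base pitch p_b = π·m·cos α = 4.569534
CR = (15.484674 + 8.875042 − 51.456000·sin 18.74500°)/4.569534 = 1.712205
contact ratio ≈ 1.7122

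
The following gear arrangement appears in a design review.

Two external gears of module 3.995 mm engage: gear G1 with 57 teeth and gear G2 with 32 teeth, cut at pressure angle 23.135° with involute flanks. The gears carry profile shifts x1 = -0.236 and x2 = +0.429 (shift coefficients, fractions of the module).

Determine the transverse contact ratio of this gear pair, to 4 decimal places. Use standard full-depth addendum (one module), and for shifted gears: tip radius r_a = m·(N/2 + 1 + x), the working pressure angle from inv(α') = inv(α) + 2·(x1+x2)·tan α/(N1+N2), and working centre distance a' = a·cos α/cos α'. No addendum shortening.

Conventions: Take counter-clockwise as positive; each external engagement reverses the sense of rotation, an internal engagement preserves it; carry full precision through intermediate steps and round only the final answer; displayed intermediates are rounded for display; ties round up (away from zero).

recognized (one external pair, fixed centres): single-mesh tooth geometry, m = 3.995, N1 = 57, N2 = 32
base radii: r_b1 = 104.701269, r_b2 = 58.779660
tip radii: r_a1 = 116.909680, r_a2 = 69.628855
inv(α') = inv(23.135°) + 2·(-0.236+0.429)·tan α/(57+32) = 0.02532947  ⇒  α' = 23.70095°
a' = a·cos α / cos α' = 177.7775·cos 23.135°/cos 23.70095° = 178.539691
action lengths: √(r_a1²−r_b1²) = 52.014590, √(r_a2²−r_b2²) = 37.324644
base pitch p_b = π·m·cos α = 11.541359
CR = (52.014590 + 37.324644 − 178.539691·sin 23.70095°)/11.541359 = 1.522602
contact ratio ≈ 1.5226

1.5226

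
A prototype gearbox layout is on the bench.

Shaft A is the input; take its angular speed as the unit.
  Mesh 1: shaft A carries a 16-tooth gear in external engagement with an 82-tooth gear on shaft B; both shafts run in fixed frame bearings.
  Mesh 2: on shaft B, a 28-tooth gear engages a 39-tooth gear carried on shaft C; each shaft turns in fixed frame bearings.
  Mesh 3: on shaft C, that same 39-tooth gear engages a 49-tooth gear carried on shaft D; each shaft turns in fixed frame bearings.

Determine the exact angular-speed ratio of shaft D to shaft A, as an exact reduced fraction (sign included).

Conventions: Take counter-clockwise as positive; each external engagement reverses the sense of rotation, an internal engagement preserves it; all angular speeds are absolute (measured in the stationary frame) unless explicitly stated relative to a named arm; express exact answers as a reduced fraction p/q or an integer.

class = fixed-axis compound train [3 meshes; 3 ratios multiply, 3 sense flips]
mesh 1 [16T→82T]: running ratio 8/41, sense −
mesh 2 [28T→39T]: running ratio 224/1599, sense +
mesh 3 [39T→49T]: running ratio 32/287, sense −
ω_out/ω_in = -32/287

-32/287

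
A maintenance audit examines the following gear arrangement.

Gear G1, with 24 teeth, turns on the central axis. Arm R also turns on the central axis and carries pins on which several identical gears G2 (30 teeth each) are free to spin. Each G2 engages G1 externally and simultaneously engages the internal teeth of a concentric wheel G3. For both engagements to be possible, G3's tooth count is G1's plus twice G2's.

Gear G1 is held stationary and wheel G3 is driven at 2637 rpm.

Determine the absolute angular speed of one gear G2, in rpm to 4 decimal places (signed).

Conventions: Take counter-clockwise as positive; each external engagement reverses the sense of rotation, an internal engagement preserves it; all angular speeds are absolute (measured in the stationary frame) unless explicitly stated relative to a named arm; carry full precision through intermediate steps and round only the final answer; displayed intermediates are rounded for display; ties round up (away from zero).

topology: planetary set — G1 24T / G2 30T / G3 84T, arm = carrier (Willis)
normalise by the input: solve with ω_ring = 1, then scale by 2637 rpm
ring teeth: 24 + 2·30 = 84
24(ω_sun−ω_arm) = −84(ω_ring−ω_arm),  ω_sun = 0, ω_ring = 1
24(0−ω_arm) = −84(1−ω_arm)  ⇒  108·ω_arm = 84  ⇒  ω_arm = 7/9
sun–planet mesh: 24·(0−7/9) = −30·(ω_p−ω_arm)  ⇒  ω_p−ω_arm = 28/45
ω_p = 7/9 + 28/45 = 7/5
scale: ω_p = 7/5 × 2637 rpm = +3691.8000 rpm

+3691.8000 rpm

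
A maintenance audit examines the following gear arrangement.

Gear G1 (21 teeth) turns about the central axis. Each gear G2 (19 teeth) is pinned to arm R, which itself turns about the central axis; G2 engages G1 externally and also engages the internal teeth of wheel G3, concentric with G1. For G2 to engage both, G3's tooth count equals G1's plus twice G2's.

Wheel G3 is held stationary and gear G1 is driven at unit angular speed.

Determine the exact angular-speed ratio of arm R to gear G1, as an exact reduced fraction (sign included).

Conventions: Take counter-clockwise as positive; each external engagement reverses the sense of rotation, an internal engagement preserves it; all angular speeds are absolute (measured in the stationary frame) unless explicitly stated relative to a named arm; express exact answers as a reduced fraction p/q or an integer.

recognized (axles ride arm R): planetary set, 21/19/59 teeth
ring teeth: 21 + 2·19 = 59
21(ω_sun−ω_arm) = −59(ω_ring−ω_arm),  ω_ring = 0, ω_sun = 1
21(1−ω_arm) = −59(0−ω_arm)  ⇒  80·ω_arm = 21  ⇒  ω_arm = 21/80
ω_out/ω_in = 21/80

21/80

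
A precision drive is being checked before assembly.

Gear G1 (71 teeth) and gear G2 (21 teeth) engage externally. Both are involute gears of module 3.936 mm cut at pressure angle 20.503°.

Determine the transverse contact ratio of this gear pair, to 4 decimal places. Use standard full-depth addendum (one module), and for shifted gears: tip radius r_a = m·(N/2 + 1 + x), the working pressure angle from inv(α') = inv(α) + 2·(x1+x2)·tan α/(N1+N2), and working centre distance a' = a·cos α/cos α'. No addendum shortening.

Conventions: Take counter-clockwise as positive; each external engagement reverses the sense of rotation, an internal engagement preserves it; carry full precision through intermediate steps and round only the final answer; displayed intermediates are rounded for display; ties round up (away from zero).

1.6659

topology: single-mesh involute geometry — m = 3.936, 71T/21T pair
base radii: r_b1 = 130.876769, r_b2 = 38.710030
tip radii: r_a1 = 143.664000, r_a2 = 45.264000
no profile shift: α' = α, a' = a
action lengths: √(r_a1²−r_b1²) = 59.250453, √(r_a2²−r_b2²) = 23.459822
base pitch p_b = π·m·cos α = 11.582014
CR = (59.250453 + 23.459822 − 181.056000·sin 20.50300°)/11.582014 = 1.665880
contact ratio ≈ 1.6659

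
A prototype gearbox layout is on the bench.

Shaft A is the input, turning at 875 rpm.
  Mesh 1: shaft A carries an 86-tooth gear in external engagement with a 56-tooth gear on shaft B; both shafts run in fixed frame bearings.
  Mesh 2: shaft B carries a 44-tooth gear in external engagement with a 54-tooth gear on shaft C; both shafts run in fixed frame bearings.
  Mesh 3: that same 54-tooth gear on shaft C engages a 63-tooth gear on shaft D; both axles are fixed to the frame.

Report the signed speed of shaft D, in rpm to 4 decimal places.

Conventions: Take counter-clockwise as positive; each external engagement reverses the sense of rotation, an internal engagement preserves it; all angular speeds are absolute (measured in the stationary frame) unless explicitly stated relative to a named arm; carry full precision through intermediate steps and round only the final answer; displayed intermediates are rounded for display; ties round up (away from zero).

topology: fixed-axis compound train — 3 meshes, A→D
mesh 1 [86T→56T]: ω = 875.0000×86/56 = 1343.7500 rpm, sense flips to −
mesh 2 [44T→54T]: ω = 1343.7500×44/54 = 1094.9074 rpm, sense flips to +
mesh 3 [54T→63T]: ω = 1094.9074×54/63 = 938.4921 rpm, sense flips to −
signed output speed = -938.4921 rpm

-938.4921 rpm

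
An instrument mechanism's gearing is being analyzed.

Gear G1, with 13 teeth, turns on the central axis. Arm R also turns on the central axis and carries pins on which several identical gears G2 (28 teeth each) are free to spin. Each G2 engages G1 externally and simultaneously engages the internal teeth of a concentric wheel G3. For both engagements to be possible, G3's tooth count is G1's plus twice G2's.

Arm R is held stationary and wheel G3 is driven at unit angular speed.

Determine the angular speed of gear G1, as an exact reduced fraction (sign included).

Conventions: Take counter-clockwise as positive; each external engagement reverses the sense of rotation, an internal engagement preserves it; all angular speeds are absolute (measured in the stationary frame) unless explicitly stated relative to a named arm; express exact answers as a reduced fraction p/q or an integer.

-69/13

recognized (axles ride arm R): planetary set, 13/28/69 teeth
ring teeth: 13 + 2·28 = 69
13(ω_sun−ω_arm) = −69(ω_ring−ω_arm),  ω_arm = 0, ω_ring = 1
ω_sun = 0 − (69/13)(1−0) = -69/13
exact speed ratio = -69/13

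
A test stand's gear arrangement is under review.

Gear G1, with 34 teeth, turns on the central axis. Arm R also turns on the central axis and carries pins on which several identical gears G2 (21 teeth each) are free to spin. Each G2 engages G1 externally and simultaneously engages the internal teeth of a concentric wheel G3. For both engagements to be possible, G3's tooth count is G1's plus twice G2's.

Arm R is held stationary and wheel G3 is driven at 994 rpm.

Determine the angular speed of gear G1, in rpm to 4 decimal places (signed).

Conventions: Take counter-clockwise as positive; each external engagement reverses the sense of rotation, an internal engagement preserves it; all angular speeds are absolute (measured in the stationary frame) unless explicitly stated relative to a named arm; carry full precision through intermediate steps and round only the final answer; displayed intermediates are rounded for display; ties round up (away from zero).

planetary set (34T centre, 21T on arm, 76T internal) — Willis relation
normalise by the input: solve with ω_ring = 1, then scale by 994 rpm
ring teeth: 34 + 2·21 = 76
34(ω_sun−ω_arm) = −76(ω_ring−ω_arm),  ω_arm = 0, ω_ring = 1
ω_sun = 0 − (76/34)(1−0) = -38/17
scale: ω_sun = -38/17 × 994 rpm = -2221.8824 rpm

-2221.8824 rpm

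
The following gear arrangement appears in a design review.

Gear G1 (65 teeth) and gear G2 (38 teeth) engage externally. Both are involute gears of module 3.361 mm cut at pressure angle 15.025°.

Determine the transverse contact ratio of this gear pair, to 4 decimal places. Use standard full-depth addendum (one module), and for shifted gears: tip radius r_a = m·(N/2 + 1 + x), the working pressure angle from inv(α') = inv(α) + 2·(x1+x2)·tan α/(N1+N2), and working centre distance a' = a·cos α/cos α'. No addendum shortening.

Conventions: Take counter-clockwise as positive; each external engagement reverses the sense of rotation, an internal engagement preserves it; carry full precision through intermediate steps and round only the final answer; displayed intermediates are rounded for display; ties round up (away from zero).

topology: single-mesh involute geometry — m = 3.361, 65T/38T pair
base radii: r_b1 = 105.498147, r_b2 = 61.675840
tip radii: r_a1 = 112.593500, r_a2 = 67.220000
no profile shift: α' = α, a' = a
action lengths: √(r_a1²−r_b1²) = 39.337479, √(r_a2²−r_b2²) = 26.732362
base pitch p_b = π·m·cos α = 10.197914
CR = (39.337479 + 26.732362 − 173.091500·sin 15.02500°)/10.197914 = 2.078613
contact ratio ≈ 2.0786

2.0786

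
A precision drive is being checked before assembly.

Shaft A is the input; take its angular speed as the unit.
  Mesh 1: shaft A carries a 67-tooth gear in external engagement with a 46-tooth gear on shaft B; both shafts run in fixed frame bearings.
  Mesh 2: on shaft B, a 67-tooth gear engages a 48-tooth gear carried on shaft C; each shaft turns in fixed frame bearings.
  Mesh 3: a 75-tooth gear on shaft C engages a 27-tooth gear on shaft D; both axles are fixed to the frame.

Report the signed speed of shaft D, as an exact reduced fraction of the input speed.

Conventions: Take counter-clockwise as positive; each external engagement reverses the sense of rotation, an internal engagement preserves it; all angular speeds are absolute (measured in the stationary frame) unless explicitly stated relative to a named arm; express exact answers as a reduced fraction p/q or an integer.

-112225/19872

3-mesh fixed-axis compound train (all bearings frame-fixed)
mesh 1 [67T→46T]: |ω|/ω_in = 1×67/46 = 67/46, sense flips to −
mesh 2 [67T→48T]: |ω|/ω_in = (67/46)×67/48 = 4489/2208, sense flips to +
mesh 3 [75T→27T]: |ω|/ω_in = (4489/2208)×75/27 = 112225/19872, sense flips to −
signed output speed (× input speed) = -112225/19872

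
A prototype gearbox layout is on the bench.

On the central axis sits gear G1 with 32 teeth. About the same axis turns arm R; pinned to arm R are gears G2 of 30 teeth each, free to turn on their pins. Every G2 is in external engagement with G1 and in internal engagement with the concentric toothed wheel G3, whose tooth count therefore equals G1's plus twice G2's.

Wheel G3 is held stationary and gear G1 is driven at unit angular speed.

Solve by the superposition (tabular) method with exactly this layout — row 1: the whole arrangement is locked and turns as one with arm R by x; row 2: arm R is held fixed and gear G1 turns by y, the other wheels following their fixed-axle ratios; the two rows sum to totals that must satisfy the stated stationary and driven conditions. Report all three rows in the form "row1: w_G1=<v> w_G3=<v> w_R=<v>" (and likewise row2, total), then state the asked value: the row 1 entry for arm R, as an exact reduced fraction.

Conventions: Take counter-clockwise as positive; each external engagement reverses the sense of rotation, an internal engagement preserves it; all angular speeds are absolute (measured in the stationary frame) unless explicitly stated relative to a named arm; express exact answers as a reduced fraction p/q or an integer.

row1: w_G1=8/31 w_G3=8/31 w_R=8/31
row2: w_G1=23/31 w_G3=-8/31 w_R=0
total: w_G1=1 w_G3=0 w_R=8/31
asked value: 8/31

planetary set (32T centre, 30T on arm, 92T internal) — Willis relation
row 1: whole set turns with the arm by x
row 2 (arm held, sun turns y): ω_ring = −(32/92)·y, ω_arm = 0
boundary: total ω_ring = x − (32/92)·y = 0 and total ω_sun = x + y = 1  ⇒  y = 23/31, x = 8/31
row 2 ring = −(32/92)·23/31 = -8/31
totals (row 1 + row 2): sun 8/31 + 23/31 = 1, ring 8/31 + (-8/31) = 0, arm 8/31 + 0 = 8/31
asked cell (row1, arm) = 8/31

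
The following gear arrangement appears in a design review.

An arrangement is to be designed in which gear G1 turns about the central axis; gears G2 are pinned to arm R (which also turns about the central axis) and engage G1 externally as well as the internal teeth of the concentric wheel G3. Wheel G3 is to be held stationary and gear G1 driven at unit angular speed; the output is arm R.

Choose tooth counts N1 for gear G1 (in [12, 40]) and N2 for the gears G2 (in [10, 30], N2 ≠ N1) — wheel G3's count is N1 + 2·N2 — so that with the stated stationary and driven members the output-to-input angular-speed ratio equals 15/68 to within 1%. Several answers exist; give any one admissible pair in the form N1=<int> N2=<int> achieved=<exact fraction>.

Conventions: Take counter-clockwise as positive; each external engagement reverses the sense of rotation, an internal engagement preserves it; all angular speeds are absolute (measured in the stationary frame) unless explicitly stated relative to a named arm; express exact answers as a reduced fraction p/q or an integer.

N1=15 N2=19 achieved=15/68

topology: planetary set — design target 15/68, arm = carrier (Willis)
Willis with ω_ring = 0: ω_arm/ω_sun = N1/(N1+N3); set equal to 15/68  ⇒  N3/N1 = 1/(15/68) − 1 = 53/15
N3 = N1 + 2·N2  ⇒  N2/N1 = (N3/N1 − 1)/2 = (53/15 − 1)/2 = 19/15
smallest multiple with N1 ≥ 12 and N2 ≥ 10: k = 1  ⇒  N1 = 1·15 = 15, N2 = 1·19 = 19 (N1 ≤ 40, N2 ≤ 30, N2 ≠ N1 ✓), N3 = 15 + 2·19 = 53
check: N1/(N1+N3) with N1 = 15, N3 = 53 gives 15/68; |achieved − target| = 0 ≤ 3/1360 ✓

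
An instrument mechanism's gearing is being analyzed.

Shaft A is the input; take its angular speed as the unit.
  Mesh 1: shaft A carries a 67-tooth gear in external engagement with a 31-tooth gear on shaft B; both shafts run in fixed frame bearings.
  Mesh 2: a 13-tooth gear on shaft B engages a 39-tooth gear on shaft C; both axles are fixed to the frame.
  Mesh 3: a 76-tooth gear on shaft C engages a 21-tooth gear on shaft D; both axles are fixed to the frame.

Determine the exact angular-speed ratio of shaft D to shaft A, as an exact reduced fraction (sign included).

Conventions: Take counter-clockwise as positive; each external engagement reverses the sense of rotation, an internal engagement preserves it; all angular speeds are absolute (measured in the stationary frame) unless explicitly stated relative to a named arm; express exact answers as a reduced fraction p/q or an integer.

class = fixed-axis compound train [3 meshes; 3 ratios multiply, 3 sense flips]
mesh 1 [67T→31T]: running ratio 67/31, sense −
mesh 2 [13T→39T]: running ratio 67/93, sense +
mesh 3 [76T→21T]: running ratio 5092/1953, sense −
ω_out/ω_in = -5092/1953

-5092/1953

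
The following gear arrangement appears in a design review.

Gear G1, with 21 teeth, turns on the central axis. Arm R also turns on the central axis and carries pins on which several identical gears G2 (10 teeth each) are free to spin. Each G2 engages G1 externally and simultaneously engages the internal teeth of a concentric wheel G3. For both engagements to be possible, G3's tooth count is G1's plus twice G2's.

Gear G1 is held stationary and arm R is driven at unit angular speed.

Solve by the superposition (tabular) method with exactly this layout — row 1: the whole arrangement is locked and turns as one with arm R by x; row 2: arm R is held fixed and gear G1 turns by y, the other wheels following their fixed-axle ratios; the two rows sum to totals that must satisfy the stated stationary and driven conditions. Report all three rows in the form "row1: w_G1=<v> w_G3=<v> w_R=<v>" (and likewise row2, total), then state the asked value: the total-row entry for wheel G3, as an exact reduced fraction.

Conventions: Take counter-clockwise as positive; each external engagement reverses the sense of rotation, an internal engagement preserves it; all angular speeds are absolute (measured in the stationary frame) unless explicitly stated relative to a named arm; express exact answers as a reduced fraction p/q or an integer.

recognized (axles ride arm R): planetary set, 21/10/41 teeth
row 1 (train locked, turned with arm): all members turn x
superposition row 2 [arm held]: sun y, ring −(21/41)·y, arm 0
boundary: total ω_sun = x + y = 0 and total ω_arm = x = 1  ⇒  y = -1, x = 1
row 2 ring = −(21/41)·(-1) = 21/41
totals (row 1 + row 2): sun 1 + (-1) = 0, ring 1 + 21/41 = 62/41, arm 1 + 0 = 1
asked cell (total, ring) = 62/41

row1: w_G1=1 w_G3=1 w_R=1
row2: w_G1=-1 w_G3=21/41 w_R=0
total: w_G1=0 w_G3=62/41 w_R=1
asked value: 62/41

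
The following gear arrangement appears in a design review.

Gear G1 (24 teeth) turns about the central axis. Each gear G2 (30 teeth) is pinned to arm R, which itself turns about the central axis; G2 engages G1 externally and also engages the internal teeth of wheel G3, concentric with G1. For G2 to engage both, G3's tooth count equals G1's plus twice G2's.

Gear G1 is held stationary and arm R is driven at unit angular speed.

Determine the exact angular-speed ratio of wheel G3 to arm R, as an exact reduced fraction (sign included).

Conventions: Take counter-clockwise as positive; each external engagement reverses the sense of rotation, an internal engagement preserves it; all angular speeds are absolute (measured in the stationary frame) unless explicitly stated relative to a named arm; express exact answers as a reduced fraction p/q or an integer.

recognized (axles ride arm R): planetary set, 24/30/84 teeth
ring teeth: 24 + 2·30 = 84
24(ω_sun−ω_arm) = −84(ω_ring−ω_arm),  ω_sun = 0, ω_arm = 1
ω_ring = 1 − (24/84)(0−1) = 9/7
ω_out/ω_in = 9/7

9/7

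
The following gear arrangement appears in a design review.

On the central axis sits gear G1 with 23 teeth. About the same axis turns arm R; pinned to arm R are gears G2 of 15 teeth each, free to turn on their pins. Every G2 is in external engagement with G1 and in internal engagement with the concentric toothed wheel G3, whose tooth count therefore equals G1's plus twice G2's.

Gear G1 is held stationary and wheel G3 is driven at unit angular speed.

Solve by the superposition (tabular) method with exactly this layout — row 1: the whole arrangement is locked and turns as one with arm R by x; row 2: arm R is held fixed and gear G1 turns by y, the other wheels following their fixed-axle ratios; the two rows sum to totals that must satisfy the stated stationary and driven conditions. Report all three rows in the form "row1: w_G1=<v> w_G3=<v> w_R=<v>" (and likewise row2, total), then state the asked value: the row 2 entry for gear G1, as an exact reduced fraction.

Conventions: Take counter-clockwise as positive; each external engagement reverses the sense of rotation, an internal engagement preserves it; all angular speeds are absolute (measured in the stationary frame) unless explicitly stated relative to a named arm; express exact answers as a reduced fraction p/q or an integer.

row1: w_G1=53/76 w_G3=53/76 w_R=53/76
row2: w_G1=-53/76 w_G3=23/76 w_R=0
total: w_G1=0 w_G3=1 w_R=53/76
asked value: -53/76

class = planetary set [G3 = 23+2·15 = 53; Willis about the carrier]
row 1 (train locked, turned with arm): all members turn x
row 2: sun turns y, ring = −(23/53)·y, arm 0
boundary: total ω_sun = x + y = 0 and total ω_ring = x − (23/53)·y = 1  ⇒  y = -53/76, x = 53/76
row 2 ring = −(23/53)·(-53/76) = 23/76
totals (row 1 + row 2): sun 53/76 + (-53/76) = 0, ring 53/76 + 23/76 = 1, arm 53/76 + 0 = 53/76
asked cell (row2, sun) = -53/76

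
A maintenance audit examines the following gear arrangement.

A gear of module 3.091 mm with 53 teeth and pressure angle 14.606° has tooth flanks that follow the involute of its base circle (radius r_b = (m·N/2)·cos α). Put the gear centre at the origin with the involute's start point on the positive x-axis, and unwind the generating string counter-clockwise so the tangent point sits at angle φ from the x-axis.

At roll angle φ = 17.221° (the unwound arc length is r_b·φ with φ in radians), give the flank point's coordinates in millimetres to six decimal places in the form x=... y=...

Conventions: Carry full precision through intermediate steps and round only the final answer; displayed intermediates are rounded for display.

single-mesh involute tooth geometry (53T wheel at module 3.091)
pitch radius r_p = m·N/2 = 3.091·53/2 = 81.911500
base radius r_b = r_p·cos α = 81.911500·cos 14.606° = 79.264347
roll angle φ = 17.221° = 0.30056315 rad
x = r_b·(cos φ + φ·sin φ) = 82.764192
y = r_b·(sin φ − φ·cos φ) = 0.710944

x=82.764192 y=0.710944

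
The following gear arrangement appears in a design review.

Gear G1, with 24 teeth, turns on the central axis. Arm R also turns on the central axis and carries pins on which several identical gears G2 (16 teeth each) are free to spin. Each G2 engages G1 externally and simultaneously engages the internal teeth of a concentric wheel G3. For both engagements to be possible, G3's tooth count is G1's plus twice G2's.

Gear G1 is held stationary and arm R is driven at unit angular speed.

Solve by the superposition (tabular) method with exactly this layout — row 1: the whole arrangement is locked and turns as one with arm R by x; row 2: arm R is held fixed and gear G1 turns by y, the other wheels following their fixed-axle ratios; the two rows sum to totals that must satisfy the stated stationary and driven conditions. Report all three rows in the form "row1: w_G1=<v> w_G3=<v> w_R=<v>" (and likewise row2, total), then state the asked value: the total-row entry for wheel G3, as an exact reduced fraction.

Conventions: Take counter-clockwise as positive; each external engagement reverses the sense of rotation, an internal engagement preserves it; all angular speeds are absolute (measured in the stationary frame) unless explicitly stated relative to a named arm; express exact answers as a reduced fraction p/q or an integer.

row1: w_G1=1 w_G3=1 w_R=1
row2: w_G1=-1 w_G3=3/7 w_R=0
total: w_G1=0 w_G3=10/7 w_R=1
asked value: 10/7

planetary set (24T centre, 16T on arm, 56T internal) — Willis relation
row 1 (train locked, turned with arm): all members turn x
row 2 (arm held, sun turns y): ω_ring = −(24/56)·y, ω_arm = 0
boundary: total ω_sun = x + y = 0 and total ω_arm = x = 1  ⇒  y = -1, x = 1
row 2 ring = −(24/56)·(-1) = 3/7
totals (row 1 + row 2): sun 1 + (-1) = 0, ring 1 + 3/7 = 10/7, arm 1 + 0 = 1
asked cell (total, ring) = 10/7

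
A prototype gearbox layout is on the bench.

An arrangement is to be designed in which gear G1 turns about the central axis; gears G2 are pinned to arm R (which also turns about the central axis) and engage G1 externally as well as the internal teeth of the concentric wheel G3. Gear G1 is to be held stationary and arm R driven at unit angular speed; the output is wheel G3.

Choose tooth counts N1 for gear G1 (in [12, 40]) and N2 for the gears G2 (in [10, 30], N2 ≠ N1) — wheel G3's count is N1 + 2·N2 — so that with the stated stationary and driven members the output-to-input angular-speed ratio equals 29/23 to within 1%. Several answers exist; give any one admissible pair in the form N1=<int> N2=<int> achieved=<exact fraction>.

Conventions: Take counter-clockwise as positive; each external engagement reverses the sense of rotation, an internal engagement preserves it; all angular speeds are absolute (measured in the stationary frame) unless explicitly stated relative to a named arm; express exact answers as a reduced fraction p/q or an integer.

N1=12 N2=17 achieved=29/23

design class (target 29/23): planetary set
Willis with ω_sun = 0: ω_ring/ω_arm = (N1+N3)/N3; set equal to 29/23  ⇒  N3/N1 = 1/(29/23 − 1) = 23/6
N3 = N1 + 2·N2  ⇒  N2/N1 = (N3/N1 − 1)/2 = (23/6 − 1)/2 = 17/12
smallest multiple with N1 ≥ 12 and N2 ≥ 10: k = 1  ⇒  N1 = 1·12 = 12, N2 = 1·17 = 17 (N1 ≤ 40, N2 ≤ 30, N2 ≠ N1 ✓), N3 = 12 + 2·17 = 46
check: (N1+N3)/N3 with N1 = 12, N3 = 46 gives 29/23; |achieved − target| = 0 ≤ 29/2300 ✓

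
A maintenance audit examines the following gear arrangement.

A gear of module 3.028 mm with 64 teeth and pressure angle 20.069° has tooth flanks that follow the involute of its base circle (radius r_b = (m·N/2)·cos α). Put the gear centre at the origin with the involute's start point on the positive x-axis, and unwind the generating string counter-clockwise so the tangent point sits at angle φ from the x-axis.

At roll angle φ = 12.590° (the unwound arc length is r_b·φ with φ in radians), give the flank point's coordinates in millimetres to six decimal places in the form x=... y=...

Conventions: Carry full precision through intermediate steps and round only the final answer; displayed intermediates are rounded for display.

x=93.183266 y=0.320325

single-mesh involute tooth geometry (64T wheel at module 3.028)
pitch radius r_p = m·N/2 = 3.028·64/2 = 96.896000
base radius r_b = r_p·cos α = 96.896000·cos 20.069° = 91.012480
roll angle φ = 12.590° = 0.21973695 rad
x = r_b·(cos φ + φ·sin φ) = 93.183266
y = r_b·(sin φ − φ·cos φ) = 0.320325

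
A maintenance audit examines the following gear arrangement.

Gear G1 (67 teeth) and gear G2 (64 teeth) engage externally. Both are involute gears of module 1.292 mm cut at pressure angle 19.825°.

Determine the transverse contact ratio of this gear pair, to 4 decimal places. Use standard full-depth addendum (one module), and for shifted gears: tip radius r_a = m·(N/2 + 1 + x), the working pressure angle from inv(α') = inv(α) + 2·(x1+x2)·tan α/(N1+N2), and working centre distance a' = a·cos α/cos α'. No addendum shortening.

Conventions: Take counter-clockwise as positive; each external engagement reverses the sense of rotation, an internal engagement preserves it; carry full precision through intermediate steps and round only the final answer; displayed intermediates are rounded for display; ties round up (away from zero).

class = single-mesh tooth geometry [involute pair 67T × 64T, m = 1.292]
base radii: r_b1 = 40.716800, r_b2 = 38.893660
tip radii: r_a1 = 44.574000, r_a2 = 42.636000
no profile shift: α' = α, a' = a
action lengths: √(r_a1²−r_b1²) = 18.137906, √(r_a2²−r_b2²) = 17.467447
base pitch p_b = π·m·cos α = 3.818376
CR = (18.137906 + 17.467447 − 84.626000·sin 19.82500°)/3.818376 = 1.808250
contact ratio ≈ 1.8082

1.8082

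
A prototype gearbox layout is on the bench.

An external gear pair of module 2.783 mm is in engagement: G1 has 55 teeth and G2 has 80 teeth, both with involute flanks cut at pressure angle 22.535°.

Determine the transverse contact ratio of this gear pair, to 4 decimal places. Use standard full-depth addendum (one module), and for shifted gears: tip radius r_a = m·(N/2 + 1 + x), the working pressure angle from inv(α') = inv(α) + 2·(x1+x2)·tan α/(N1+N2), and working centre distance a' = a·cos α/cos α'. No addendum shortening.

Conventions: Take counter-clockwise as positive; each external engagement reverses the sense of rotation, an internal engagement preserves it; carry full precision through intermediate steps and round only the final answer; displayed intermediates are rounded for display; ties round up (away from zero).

topology: single-mesh involute geometry — m = 2.783, 55T/80T pair
base radii: r_b1 = 70.688906, r_b2 = 102.820227
tip radii: r_a1 = 79.315500, r_a2 = 114.103000
no profile shift: α' = α, a' = a
action lengths: √(r_a1²−r_b1²) = 35.972588, √(r_a2²−r_b2²) = 49.472169
base pitch p_b = π·m·cos α = 8.075482
CR = (35.972588 + 49.472169 − 187.852500·sin 22.53500°)/8.075482 = 1.665624
contact ratio ≈ 1.6656

1.6656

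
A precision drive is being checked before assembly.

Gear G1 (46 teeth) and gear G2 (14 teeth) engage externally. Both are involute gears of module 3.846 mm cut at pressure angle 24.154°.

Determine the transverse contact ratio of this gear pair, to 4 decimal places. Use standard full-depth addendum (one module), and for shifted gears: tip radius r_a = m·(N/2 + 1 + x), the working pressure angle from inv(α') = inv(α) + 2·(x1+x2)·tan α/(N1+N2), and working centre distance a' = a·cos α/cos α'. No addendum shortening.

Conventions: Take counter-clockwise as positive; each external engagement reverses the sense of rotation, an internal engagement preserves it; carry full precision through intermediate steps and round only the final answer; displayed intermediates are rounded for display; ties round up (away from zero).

1.4599

recognized (one external pair, fixed centres): single-mesh tooth geometry, m = 3.846, N1 = 46, N2 = 14
base radii: r_b1 = 80.713407, r_b2 = 24.564950
tip radii: r_a1 = 92.304000, r_a2 = 30.768000
no profile shift: α' = α, a' = a
action lengths: √(r_a1²−r_b1²) = 44.781406, √(r_a2²−r_b2²) = 18.526550
base pitch p_b = π·m·cos α = 11.024724
CR = (44.781406 + 18.526550 − 115.380000·sin 24.15400°)/11.024724 = 1.459950
contact ratio ≈ 1.4599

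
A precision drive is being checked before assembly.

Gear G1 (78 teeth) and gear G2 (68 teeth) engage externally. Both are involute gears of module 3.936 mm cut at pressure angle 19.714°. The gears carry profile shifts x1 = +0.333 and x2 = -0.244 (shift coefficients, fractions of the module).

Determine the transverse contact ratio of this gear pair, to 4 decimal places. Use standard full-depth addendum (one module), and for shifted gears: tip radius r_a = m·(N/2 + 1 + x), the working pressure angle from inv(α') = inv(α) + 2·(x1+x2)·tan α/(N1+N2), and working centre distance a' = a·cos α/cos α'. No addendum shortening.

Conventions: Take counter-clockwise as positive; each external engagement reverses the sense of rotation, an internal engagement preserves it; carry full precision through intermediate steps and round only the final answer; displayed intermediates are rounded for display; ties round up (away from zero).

1.8120

class = single-mesh tooth geometry [involute pair 78T × 68T, m = 3.936]
base radii: r_b1 = 144.506846, r_b2 = 125.980328
tip radii: r_a1 = 158.750688, r_a2 = 136.799616
inv(α') = inv(19.714°) + 2·(+0.333-0.244)·tan α/(78+68) = 0.01469019  ⇒  α' = 19.90689°
a' = a·cos α / cos α' = 287.3280·cos 19.714°/cos 19.90689° = 287.676664
action lengths: √(r_a1²−r_b1²) = 65.723301, √(r_a2²−r_b2²) = 53.320653
base pitch p_b = π·m·cos α = 11.640555
CR = (65.723301 + 53.320653 − 287.676664·sin 19.90689°)/11.640555 = 1.811956
contact ratio ≈ 1.8120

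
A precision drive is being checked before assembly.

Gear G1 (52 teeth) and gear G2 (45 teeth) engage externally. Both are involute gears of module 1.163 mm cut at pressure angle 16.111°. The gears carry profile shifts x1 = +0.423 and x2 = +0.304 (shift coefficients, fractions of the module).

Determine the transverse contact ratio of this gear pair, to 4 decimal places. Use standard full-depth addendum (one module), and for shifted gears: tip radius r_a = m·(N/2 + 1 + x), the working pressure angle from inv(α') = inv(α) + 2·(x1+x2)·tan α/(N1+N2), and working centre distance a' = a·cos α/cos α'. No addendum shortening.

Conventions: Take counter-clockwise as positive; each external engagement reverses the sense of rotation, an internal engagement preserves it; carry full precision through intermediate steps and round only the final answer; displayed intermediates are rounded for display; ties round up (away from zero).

1.8452

recognized (one external pair, fixed centres): single-mesh tooth geometry, m = 1.163, N1 = 52, N2 = 45
base radii: r_b1 = 29.050430, r_b2 = 25.139795
tip radii: r_a1 = 31.892949, r_a2 = 27.684052
inv(α') = inv(16.111°) + 2·(+0.423+0.304)·tan α/(52+45) = 0.01198283  ⇒  α' = 18.63881°
a' = a·cos α / cos α' = 56.4055·cos 16.111°/cos 18.63881° = 57.189703
action lengths: √(r_a1²−r_b1²) = 13.161791, √(r_a2²−r_b2²) = 11.592991
base pitch p_b = π·m·cos α = 3.510178
CR = (13.161791 + 11.592991 − 57.189703·sin 18.63881°)/3.510178 = 1.845172
contact ratio ≈ 1.8452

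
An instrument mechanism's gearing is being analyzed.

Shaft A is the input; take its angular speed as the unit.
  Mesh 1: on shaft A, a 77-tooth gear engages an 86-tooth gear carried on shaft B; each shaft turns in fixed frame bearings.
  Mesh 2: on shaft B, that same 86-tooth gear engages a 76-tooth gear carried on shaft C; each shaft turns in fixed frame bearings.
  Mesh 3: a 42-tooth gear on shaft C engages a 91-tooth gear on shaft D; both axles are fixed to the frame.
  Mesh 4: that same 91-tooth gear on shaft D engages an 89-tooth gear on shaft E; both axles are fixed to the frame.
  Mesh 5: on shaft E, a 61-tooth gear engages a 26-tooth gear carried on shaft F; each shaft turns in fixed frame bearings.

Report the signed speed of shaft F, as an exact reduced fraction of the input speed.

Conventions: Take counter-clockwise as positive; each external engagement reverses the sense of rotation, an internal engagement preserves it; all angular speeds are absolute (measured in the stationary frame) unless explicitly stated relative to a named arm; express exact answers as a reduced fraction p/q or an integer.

5-mesh fixed-axis compound train (all bearings frame-fixed)
mesh 1 [77T→86T]: |ω|/ω_in = 1×77/86 = 77/86, sense flips to −
mesh 2 [86T→76T]: |ω|/ω_in = (77/86)×86/76 = 77/76, sense flips to +
mesh 3 [42T→91T]: |ω|/ω_in = (77/76)×42/91 = 231/494, sense flips to −
mesh 4 [91T→89T]: |ω|/ω_in = (231/494)×91/89 = 1617/3382, sense flips to +
mesh 5 [61T→26T]: |ω|/ω_in = (1617/3382)×61/26 = 98637/87932, sense flips to −
signed output speed (× input speed) = -98637/87932

-98637/87932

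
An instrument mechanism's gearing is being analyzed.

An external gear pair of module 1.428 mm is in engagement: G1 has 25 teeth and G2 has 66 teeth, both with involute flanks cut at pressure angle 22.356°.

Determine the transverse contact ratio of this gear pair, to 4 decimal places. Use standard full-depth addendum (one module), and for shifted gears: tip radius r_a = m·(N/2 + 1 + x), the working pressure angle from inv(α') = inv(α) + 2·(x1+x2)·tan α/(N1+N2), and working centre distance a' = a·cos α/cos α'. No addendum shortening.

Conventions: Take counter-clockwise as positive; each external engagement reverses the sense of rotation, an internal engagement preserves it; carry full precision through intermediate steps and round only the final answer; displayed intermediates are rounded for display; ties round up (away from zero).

1.6006

single-mesh involute tooth geometry (25T engaging 66T at module 1.428)
base radii: r_b1 = 16.508365, r_b2 = 43.582085
tip radii: r_a1 = 19.278000, r_a2 = 48.552000
no profile shift: α' = α, a' = a
action lengths: √(r_a1²−r_b1²) = 9.955659, √(r_a2²−r_b2²) = 21.398565
base pitch p_b = π·m·cos α = 4.149005
CR = (9.955659 + 21.398565 − 64.974000·sin 22.35600°)/4.149005 = 1.600552
contact ratio ≈ 1.6006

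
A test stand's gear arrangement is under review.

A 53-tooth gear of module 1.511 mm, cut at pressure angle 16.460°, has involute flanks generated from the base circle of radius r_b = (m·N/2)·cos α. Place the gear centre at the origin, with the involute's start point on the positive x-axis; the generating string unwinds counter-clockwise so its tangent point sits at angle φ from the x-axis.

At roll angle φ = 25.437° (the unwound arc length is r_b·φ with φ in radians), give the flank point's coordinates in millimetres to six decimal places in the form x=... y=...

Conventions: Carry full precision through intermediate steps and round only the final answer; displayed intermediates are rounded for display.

x=42.000437 y=1.098149

topology: single-mesh involute geometry — m = 1.511, N = 53
pitch radius r_p = m·N/2 = 1.511·53/2 = 40.041500
base radius r_b = r_p·cos α = 40.041500·cos 16.460° = 38.400510
roll angle φ = 25.437° = 0.44395940 rad
x = r_b·(cos φ + φ·sin φ) = 42.000437
y = r_b·(sin φ − φ·cos φ) = 1.098149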